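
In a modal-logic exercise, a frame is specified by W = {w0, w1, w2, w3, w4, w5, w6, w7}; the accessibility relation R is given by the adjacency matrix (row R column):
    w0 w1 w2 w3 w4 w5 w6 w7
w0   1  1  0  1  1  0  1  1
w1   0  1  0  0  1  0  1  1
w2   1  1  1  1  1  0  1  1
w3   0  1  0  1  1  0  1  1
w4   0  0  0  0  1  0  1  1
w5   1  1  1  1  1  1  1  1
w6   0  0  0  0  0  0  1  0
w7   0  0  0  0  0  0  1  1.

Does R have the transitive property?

Transitive: yes — every two-step R-path is closed by a direct edge.

Yes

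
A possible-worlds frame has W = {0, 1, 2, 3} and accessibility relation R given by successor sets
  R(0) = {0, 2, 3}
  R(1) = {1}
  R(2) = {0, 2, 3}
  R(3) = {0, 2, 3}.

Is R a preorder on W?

Yes

Reflexive: yes — every world is R-related to itself.
Transitive: yes — every two-step R-path is closed by a direct edge.
So R is a preorder.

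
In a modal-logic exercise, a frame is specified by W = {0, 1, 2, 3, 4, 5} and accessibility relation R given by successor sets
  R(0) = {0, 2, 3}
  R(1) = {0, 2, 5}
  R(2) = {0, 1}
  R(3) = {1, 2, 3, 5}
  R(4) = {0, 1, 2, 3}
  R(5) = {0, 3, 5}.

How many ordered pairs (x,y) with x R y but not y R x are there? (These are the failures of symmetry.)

Enumerating: (0,3), (1,0), (1,5), (3,1), (3,2), (4,0), (4,1), (4,2), (4,3), (5,0).

10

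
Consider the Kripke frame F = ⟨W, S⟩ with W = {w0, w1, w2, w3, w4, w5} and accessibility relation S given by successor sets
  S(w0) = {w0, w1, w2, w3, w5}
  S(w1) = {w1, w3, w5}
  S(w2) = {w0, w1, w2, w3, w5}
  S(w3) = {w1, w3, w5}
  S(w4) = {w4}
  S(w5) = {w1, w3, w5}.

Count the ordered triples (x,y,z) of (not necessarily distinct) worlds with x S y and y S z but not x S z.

S is transitive; there are no such tuples.

0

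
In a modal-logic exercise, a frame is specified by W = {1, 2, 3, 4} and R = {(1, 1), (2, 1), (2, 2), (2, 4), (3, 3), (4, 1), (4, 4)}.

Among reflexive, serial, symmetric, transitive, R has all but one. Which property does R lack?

Reflexive: yes — every world is R-related to itself.
Serial: yes — every world has a successor (e.g. 1 R 1).
Symmetric: no — 2 R 1 but not 1 R 2.
Transitive: yes — every two-step R-path is closed by a direct edge.
Only symmetric fails.

symmetric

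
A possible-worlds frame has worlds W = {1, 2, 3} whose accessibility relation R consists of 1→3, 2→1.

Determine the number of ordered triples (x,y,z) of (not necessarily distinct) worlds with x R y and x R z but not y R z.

2

Enumerating: (1,3,3), (2,1,1).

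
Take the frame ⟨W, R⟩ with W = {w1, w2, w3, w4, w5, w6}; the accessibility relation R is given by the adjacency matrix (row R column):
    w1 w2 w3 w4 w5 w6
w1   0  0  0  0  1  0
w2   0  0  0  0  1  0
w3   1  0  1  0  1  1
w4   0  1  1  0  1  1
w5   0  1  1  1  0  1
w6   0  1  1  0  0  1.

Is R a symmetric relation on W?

No

Symmetric: no — w1 R w5 but not w5 R w1.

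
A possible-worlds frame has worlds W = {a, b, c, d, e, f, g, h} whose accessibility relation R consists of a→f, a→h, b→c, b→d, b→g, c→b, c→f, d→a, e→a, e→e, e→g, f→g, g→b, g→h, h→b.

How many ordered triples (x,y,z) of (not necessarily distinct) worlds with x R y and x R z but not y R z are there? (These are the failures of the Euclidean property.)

29

Enumerating: (a,f,f), (a,f,h), (a,h,f), (a,h,h), (b,c,c), (b,c,d), (b,c,g), (b,d,c), (b,d,d), (b,d,g), (b,g,c), (b,g,d), … and 17 more.
Total: 29.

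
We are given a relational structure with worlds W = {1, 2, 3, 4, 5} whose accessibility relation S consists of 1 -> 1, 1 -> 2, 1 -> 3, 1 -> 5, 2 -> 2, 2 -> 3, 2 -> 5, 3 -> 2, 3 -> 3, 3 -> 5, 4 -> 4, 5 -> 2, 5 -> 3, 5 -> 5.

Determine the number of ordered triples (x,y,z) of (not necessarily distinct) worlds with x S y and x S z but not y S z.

3

Enumerating: (1,2,1), (1,3,1), (1,5,1).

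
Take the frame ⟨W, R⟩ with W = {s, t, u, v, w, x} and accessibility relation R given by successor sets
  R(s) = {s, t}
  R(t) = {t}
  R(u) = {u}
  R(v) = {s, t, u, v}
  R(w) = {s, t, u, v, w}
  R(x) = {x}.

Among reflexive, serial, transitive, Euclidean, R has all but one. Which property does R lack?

Euclidean

Reflexive: yes — every world is R-related to itself.
Serial: yes — every world has a successor (e.g. s R s).
Transitive: yes — every two-step R-path is closed by a direct edge.
Euclidean: no — v R s and v R u, but not s R u.
Only Euclidean fails.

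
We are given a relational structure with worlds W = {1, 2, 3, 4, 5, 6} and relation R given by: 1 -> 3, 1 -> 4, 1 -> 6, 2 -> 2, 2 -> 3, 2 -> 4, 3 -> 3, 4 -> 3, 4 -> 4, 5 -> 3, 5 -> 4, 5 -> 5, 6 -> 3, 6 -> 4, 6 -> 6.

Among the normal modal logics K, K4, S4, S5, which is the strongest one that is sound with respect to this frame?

Transitive (axiom 4): yes — every two-step R-path is closed by a direct edge.
Reflexive (axiom T): no — 1 is not related to itself.
Euclidean (axiom 5): no — 1 R 3 and 1 R 4, but not 3 R 4.
So F validates K, K4; S4 would additionally require R to be reflexive. The strongest is K4.

K4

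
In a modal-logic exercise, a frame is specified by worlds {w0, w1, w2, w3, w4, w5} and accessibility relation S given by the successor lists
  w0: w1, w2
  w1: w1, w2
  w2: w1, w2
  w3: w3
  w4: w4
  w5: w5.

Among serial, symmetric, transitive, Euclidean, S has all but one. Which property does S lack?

Serial: yes — every world has a successor (e.g. w0 S w1).
Symmetric: no — w0 S w1 but not w1 S w0.
Transitive: yes — every two-step S-path is closed by a direct edge.
Euclidean: yes — any two successors of a common world are S-related.
Only symmetric fails.

symmetric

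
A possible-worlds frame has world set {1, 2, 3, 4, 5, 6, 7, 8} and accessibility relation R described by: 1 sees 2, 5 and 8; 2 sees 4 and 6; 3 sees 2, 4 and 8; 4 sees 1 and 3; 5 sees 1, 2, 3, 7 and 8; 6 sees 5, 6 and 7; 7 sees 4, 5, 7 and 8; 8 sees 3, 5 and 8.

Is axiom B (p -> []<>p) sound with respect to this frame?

Axiom B corresponds to the accessibility relation being symmetric.
Symmetric: no — 1 R 2 but not 2 R 1.

No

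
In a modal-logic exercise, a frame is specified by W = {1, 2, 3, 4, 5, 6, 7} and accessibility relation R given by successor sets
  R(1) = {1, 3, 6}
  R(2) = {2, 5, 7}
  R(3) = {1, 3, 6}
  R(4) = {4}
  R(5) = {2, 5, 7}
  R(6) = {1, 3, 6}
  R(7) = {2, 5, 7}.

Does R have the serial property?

Yes

Serial: yes — every world has a successor (e.g. 1 R 1).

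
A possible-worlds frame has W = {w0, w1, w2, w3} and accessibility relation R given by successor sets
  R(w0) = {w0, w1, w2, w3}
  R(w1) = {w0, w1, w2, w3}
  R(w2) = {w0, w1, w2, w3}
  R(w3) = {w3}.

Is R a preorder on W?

Reflexive: yes — every world is R-related to itself.
Transitive: yes — every two-step R-path is closed by a direct edge.
So R is a preorder.

Yes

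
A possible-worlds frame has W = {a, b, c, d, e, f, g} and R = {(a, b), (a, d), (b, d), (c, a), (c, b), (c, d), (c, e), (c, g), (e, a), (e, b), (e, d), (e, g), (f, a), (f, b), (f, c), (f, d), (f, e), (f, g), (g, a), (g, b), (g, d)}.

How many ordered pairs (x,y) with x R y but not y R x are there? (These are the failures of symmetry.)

21

Enumerating: (a,b), (a,d), (b,d), (c,a), (c,b), (c,d), (c,e), (c,g), (e,a), (e,b), (e,d), (e,g), … and 9 more.
Total: 21.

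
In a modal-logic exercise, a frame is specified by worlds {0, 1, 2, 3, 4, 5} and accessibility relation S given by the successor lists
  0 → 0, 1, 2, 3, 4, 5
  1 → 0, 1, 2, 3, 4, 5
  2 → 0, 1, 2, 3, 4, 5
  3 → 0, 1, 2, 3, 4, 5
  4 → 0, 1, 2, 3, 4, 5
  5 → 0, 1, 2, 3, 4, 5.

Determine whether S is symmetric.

Yes

Symmetric: yes — every pair in S has its reverse in S.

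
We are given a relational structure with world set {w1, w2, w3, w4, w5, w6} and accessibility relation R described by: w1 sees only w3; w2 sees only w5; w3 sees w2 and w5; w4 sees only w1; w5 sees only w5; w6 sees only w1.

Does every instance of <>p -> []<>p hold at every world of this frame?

Axiom 5 corresponds to the accessibility relation being Euclidean.
Euclidean: no — w3 R w5 and w3 R w2, but not w5 R w2.

No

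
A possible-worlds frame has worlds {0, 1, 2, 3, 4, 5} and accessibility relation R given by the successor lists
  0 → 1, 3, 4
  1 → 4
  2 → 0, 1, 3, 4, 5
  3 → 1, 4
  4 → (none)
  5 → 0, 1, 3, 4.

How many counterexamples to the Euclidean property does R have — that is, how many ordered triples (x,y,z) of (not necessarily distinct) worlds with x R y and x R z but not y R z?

Enumerating: (0,1,1), (0,1,3), (0,3,3), (0,4,1), (0,4,3), (0,4,4), (1,4,4), (2,0,0), (2,0,5), (2,1,0), (2,1,1), (2,1,3), … and 23 more.
Total: 35.

35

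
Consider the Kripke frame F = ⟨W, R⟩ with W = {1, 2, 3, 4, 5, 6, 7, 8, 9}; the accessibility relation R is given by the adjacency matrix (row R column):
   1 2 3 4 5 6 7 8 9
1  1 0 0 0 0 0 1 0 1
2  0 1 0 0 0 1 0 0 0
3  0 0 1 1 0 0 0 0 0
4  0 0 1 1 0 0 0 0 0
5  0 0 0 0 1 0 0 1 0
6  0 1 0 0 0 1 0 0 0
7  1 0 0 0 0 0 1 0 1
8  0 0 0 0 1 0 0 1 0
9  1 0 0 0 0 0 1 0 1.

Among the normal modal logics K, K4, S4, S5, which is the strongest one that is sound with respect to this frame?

S5

Transitive (axiom 4): yes — every two-step R-path is closed by a direct edge.
Reflexive (axiom T): yes — every world is R-related to itself.
Euclidean (axiom 5): yes — any two successors of a common world are R-related.
So F validates K, K4, S4, S5. The strongest is S5.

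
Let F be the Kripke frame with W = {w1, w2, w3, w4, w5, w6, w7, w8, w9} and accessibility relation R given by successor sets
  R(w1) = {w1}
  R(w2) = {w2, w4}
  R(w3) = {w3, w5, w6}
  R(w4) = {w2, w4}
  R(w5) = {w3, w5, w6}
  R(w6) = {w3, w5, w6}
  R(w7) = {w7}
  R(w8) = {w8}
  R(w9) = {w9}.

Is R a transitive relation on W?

Yes

Transitive: yes — every two-step R-path is closed by a direct edge.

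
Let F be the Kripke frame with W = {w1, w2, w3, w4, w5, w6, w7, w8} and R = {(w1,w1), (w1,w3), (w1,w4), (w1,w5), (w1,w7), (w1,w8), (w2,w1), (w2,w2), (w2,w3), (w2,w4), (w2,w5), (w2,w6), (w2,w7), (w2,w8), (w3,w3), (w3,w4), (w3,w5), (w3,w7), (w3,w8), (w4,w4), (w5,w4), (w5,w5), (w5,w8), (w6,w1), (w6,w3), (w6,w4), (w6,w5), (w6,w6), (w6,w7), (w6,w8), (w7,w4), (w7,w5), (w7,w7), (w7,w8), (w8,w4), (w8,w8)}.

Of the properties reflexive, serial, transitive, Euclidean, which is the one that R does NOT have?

Euclidean

Reflexive: yes — every world is R-related to itself.
Serial: yes — every world has a successor (e.g. w1 R w1).
Transitive: yes — every two-step R-path is closed by a direct edge.
Euclidean: no — w1 R w4 and w1 R w3, but not w4 R w3.
Only Euclidean fails.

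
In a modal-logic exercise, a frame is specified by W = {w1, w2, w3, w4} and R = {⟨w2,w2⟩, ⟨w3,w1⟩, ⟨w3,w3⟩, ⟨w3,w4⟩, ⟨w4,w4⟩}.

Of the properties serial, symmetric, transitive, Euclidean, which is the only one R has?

transitive

Serial: no — w1 has no R-successor.
Symmetric: no — w3 R w1 but not w1 R w3.
Transitive: yes — every two-step R-path is closed by a direct edge.
Euclidean: no — w3 R w1 and w3 R w4, but not w1 R w4.
Only transitive holds.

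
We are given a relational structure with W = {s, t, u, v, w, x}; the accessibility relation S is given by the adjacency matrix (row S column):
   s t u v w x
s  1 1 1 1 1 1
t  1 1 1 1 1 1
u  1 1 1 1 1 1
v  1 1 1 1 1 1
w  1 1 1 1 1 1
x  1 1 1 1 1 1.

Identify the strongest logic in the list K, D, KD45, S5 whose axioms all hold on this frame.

S5

Serial (axiom D): yes — every world has a successor (e.g. s S s).
Euclidean (axiom 5): yes — any two successors of a common world are S-related.
Transitive (axiom 4): yes — every two-step S-path is closed by a direct edge.
Reflexive (axiom T): yes — every world is S-related to itself.
So F validates K, D, KD45, S5. The strongest is S5.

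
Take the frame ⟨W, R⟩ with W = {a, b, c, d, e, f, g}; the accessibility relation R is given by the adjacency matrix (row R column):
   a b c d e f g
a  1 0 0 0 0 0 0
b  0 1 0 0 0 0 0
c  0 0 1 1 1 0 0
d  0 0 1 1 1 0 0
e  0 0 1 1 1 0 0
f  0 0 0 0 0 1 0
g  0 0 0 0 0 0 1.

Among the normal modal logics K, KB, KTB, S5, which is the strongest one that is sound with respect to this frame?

S5

Symmetric (axiom B): yes — every pair in R has its reverse in R.
Reflexive (axiom T): yes — every world is R-related to itself.
Euclidean (axiom 5): yes — any two successors of a common world are R-related.
So F validates K, KB, KTB, S5. The strongest is S5.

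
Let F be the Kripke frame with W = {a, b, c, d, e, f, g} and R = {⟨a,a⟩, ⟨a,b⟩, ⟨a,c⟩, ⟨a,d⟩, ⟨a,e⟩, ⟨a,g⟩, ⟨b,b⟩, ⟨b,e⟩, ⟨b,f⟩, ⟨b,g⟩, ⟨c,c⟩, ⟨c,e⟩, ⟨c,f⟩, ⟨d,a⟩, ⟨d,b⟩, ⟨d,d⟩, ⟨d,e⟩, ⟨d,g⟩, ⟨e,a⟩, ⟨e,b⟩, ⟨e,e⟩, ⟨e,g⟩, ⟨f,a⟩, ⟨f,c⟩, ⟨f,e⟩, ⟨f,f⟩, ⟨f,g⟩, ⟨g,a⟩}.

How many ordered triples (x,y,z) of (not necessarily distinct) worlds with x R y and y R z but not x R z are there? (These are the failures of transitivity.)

Enumerating: (a,b,f), (a,c,f), (b,e,a), (b,f,a), (b,f,c), (b,g,a), (c,e,a), (c,e,b), (c,e,g), (c,f,a), (c,f,g), (d,a,c), … and 12 more.
Total: 24.

24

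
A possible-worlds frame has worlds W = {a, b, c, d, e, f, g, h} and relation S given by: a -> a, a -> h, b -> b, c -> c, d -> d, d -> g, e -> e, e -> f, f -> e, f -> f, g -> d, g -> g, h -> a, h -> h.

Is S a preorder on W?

Yes

Reflexive: yes — every world is S-related to itself.
Transitive: yes — every two-step S-path is closed by a direct edge.
So S is a preorder.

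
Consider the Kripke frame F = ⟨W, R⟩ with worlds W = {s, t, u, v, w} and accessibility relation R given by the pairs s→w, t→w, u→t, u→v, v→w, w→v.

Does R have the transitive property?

No

Transitive: no — s R w and w R v, but not s R v.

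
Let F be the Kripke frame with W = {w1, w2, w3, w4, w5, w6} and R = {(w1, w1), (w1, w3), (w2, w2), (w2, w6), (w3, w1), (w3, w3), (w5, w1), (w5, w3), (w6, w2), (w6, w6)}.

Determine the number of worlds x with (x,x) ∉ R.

2

Enumerating: w4, w5.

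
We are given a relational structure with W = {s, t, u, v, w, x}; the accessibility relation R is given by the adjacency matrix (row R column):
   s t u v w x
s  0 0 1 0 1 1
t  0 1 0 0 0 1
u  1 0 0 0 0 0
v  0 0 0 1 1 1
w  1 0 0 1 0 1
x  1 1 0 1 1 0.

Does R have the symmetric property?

Symmetric: yes — every pair in R has its reverse in R.

Yes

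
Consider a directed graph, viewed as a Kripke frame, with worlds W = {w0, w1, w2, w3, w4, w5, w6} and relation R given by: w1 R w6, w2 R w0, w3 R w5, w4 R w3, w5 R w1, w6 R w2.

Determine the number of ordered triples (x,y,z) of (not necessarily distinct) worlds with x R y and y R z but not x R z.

Enumerating: (w1,w6,w2), (w3,w5,w1), (w4,w3,w5), (w5,w1,w6), (w6,w2,w0).

5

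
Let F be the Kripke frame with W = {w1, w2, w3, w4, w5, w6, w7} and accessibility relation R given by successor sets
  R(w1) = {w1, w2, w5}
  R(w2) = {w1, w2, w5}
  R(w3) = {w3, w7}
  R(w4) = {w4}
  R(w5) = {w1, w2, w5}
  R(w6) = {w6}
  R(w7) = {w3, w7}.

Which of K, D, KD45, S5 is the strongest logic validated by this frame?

Serial (axiom D): yes — every world has a successor (e.g. w1 R w1).
Euclidean (axiom 5): yes — any two successors of a common world are R-related.
Transitive (axiom 4): yes — every two-step R-path is closed by a direct edge.
Reflexive (axiom T): yes — every world is R-related to itself.
So F validates K, D, KD45, S5. The strongest is S5.

S5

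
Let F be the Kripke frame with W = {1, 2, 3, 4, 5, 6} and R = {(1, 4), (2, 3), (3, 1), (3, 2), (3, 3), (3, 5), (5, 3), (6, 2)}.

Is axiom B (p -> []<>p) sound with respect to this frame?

No

The schema B characterises exactly the symmetric frames.
Symmetric: no — 1 R 4 but not 4 R 1.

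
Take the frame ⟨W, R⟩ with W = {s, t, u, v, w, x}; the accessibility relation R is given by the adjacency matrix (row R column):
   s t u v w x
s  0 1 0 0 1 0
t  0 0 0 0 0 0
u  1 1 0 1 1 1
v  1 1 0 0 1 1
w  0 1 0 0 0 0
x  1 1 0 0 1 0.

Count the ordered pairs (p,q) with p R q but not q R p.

Enumerating: (s,t), (s,w), (u,s), (u,t), (u,v), (u,w), (u,x), (v,s), (v,t), (v,w), (v,x), (w,t), (x,s), (x,t), (x,w).

15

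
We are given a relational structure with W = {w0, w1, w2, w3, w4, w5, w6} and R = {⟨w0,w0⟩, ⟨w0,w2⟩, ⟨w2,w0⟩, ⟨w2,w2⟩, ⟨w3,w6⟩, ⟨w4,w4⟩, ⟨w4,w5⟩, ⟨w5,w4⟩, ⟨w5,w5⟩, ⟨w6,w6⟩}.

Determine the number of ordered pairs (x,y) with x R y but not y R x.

1

Enumerating: (w3,w6).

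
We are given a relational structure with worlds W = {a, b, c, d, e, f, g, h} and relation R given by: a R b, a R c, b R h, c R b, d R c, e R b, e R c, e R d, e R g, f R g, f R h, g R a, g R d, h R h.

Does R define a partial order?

No

Reflexive: no — a is not related to itself.
Transitive: no — a R b and b R h, but not a R h.
Antisymmetric: yes — no distinct pair is related both ways.
So R is not a partial order.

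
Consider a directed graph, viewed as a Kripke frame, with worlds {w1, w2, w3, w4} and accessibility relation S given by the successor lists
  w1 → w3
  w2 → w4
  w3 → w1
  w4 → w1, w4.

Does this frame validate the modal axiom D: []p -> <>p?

The schema D characterises exactly the serial frames.
Serial: yes — every world has a successor (e.g. w1 S w3).

Yes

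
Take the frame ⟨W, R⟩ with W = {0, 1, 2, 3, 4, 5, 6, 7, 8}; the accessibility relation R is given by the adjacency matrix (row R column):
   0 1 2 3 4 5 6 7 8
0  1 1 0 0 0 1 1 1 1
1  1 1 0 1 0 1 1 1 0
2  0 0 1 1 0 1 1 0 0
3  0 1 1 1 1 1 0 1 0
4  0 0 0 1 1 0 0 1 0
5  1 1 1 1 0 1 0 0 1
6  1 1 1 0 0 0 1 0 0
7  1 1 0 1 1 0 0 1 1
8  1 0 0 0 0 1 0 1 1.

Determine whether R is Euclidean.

No

Euclidean: no — 0 R 1 and 0 R 8, but not 1 R 8.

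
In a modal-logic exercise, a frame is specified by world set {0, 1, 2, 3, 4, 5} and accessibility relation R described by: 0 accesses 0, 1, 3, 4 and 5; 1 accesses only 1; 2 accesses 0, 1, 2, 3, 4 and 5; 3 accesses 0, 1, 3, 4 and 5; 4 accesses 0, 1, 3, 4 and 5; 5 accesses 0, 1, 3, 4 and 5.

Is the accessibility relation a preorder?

Yes

Reflexive: yes — every world is R-related to itself.
Transitive: yes — every two-step R-path is closed by a direct edge.
So R is a preorder.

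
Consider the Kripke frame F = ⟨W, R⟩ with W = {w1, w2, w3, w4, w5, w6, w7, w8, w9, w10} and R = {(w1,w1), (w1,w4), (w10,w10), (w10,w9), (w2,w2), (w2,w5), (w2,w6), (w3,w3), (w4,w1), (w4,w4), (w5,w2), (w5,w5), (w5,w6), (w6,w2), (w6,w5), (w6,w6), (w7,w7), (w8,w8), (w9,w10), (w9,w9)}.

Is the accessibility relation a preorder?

Reflexive: yes — every world is R-related to itself.
Transitive: yes — every two-step R-path is closed by a direct edge.
So R is a preorder.

Yes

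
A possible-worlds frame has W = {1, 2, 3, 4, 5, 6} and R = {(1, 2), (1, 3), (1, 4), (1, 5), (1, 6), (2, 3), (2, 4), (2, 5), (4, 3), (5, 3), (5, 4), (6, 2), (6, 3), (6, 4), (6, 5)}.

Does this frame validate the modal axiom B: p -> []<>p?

Axiom B corresponds to the accessibility relation being symmetric.
Symmetric: no — 1 R 2 but not 2 R 1.

No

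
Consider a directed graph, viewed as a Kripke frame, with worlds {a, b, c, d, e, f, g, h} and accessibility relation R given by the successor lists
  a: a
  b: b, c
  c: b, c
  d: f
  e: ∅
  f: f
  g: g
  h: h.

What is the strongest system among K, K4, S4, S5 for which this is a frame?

Transitive (axiom 4): yes — every two-step R-path is closed by a direct edge.
Reflexive (axiom T): no — d is not related to itself.
Euclidean (axiom 5): yes — any two successors of a common world are R-related.
So F validates K, K4; S4 would additionally require R to be reflexive. The strongest is K4.

K4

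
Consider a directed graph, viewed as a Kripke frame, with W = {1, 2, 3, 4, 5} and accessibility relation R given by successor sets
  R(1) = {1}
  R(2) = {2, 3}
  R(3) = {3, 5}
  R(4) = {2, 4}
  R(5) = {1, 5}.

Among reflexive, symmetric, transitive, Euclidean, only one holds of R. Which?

Reflexive: yes — every world is R-related to itself.
Symmetric: no — 2 R 3 but not 3 R 2.
Transitive: no — 2 R 3 and 3 R 5, but not 2 R 5.
Euclidean: no — 2 R 3 and 2 R 2, but not 3 R 2.
Only reflexive holds.

reflexive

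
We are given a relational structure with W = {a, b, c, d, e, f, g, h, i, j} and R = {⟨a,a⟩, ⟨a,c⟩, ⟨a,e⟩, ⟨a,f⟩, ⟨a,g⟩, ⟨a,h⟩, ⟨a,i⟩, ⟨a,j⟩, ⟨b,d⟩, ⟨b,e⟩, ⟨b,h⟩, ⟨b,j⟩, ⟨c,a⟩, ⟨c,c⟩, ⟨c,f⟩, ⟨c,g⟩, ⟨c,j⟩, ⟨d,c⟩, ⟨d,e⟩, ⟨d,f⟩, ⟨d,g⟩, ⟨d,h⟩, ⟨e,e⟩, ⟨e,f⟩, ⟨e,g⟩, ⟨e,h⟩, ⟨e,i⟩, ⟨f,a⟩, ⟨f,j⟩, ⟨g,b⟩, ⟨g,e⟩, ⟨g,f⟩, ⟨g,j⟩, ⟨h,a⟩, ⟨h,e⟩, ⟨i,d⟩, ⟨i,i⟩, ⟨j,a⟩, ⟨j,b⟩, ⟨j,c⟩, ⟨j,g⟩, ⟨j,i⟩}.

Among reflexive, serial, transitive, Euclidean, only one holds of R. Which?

Reflexive: no — b is not related to itself.
Serial: yes — every world has a successor (e.g. a R a).
Transitive: no — a R g and g R b, but not a R b.
Euclidean: no — a R c and a R e, but not c R e.
Only serial holds.

serial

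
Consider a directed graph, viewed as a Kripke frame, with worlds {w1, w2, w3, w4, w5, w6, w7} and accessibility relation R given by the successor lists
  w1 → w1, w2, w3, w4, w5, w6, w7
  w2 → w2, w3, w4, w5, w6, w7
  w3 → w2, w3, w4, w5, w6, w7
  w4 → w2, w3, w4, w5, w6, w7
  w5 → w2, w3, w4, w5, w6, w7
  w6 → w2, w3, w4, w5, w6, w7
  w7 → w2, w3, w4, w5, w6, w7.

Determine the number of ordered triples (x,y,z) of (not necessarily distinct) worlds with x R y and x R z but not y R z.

6

Enumerating: (w1,w2,w1), (w1,w3,w1), (w1,w4,w1), (w1,w5,w1), (w1,w6,w1), (w1,w7,w1).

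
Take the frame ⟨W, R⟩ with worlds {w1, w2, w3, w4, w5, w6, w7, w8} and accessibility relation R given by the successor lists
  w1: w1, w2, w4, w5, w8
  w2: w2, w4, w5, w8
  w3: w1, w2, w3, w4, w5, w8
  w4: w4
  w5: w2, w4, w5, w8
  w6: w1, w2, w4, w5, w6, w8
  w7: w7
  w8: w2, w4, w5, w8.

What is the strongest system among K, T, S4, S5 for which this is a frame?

Reflexive (axiom T): yes — every world is R-related to itself.
Transitive (axiom 4): yes — every two-step R-path is closed by a direct edge.
Euclidean (axiom 5): no — w1 R w4 and w1 R w2, but not w4 R w2.
So F validates K, T, S4; S5 would additionally require R to be Euclidean. The strongest is S4.

S4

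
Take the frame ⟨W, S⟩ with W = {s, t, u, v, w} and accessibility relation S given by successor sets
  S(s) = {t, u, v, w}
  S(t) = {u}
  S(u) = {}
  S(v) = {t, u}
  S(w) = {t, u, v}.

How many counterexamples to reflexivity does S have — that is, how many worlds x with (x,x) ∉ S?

Enumerating: s, t, u, v, w.

5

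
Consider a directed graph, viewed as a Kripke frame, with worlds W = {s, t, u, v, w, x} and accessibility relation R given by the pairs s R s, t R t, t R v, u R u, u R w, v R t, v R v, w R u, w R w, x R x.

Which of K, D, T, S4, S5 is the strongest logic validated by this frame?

S5

Serial (axiom D): yes — every world has a successor (e.g. s R s).
Reflexive (axiom T): yes — every world is R-related to itself.
Transitive (axiom 4): yes — every two-step R-path is closed by a direct edge.
Euclidean (axiom 5): yes — any two successors of a common world are R-related.
So F validates K, D, T, S4, S5. The strongest is S5.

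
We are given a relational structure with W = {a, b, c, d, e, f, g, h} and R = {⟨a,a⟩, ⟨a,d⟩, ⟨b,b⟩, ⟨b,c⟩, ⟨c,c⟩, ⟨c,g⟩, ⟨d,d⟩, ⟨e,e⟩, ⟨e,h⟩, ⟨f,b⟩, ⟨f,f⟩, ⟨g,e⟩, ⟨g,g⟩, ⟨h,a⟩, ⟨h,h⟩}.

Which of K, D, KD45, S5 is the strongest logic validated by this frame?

Serial (axiom D): yes — every world has a successor (e.g. a R a).
Euclidean (axiom 5): no — a R d and a R a, but not d R a.
Transitive (axiom 4): no — b R c and c R g, but not b R g.
Reflexive (axiom T): yes — every world is R-related to itself.
So F validates K, D; KD45 would additionally require R to be Euclidean and transitive. The strongest is D.

D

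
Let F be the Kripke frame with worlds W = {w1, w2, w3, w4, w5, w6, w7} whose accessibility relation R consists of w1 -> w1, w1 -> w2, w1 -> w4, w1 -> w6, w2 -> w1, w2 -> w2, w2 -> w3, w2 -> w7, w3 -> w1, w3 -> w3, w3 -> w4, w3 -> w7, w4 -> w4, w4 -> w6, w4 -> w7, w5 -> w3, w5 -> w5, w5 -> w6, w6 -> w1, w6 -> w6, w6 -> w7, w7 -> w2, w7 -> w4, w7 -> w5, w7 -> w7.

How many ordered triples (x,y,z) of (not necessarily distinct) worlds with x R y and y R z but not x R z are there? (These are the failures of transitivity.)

Enumerating: (w1,w2,w3), (w1,w2,w7), (w1,w4,w7), (w1,w6,w7), (w2,w1,w4), (w2,w1,w6), (w2,w3,w4), (w2,w7,w4), (w2,w7,w5), (w3,w1,w2), (w3,w1,w6), (w3,w4,w6), … and 20 more.
Total: 32.

32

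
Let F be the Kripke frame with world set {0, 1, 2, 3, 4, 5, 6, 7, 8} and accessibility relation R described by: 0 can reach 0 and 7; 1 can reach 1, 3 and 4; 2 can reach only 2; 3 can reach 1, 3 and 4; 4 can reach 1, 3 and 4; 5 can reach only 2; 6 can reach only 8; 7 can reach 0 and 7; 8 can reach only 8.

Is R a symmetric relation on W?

Symmetric: no — 5 R 2 but not 2 R 5.

No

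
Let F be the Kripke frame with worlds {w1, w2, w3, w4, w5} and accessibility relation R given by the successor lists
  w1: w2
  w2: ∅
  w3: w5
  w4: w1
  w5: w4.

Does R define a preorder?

No

Reflexive: no — w1 is not related to itself.
Transitive: no — w3 R w5 and w5 R w4, but not w3 R w4.
So R is not a preorder.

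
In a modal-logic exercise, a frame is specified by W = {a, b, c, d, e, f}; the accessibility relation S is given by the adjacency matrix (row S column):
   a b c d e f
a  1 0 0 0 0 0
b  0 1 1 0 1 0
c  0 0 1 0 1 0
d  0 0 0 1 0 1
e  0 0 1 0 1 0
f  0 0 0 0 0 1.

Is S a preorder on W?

Reflexive: yes — every world is S-related to itself.
Transitive: yes — every two-step S-path is closed by a direct edge.
So S is a preorder.

Yes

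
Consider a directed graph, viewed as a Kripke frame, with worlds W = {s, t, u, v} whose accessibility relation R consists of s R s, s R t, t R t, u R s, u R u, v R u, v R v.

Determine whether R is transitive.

Transitive: no — u R s and s R t, but not u R t.

No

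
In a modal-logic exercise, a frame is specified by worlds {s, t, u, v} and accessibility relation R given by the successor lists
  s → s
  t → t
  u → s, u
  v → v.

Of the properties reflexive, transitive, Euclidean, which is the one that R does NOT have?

Reflexive: yes — every world is R-related to itself.
Transitive: yes — every two-step R-path is closed by a direct edge.
Euclidean: no — u R s and u R u, but not s R u.
Only Euclidean fails.

Euclidean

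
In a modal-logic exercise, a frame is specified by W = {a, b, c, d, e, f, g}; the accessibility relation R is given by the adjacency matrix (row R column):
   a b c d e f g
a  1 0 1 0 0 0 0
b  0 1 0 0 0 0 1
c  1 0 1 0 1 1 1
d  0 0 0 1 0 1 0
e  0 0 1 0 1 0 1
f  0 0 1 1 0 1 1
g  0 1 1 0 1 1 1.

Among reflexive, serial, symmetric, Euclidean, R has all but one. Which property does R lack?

Euclidean

Reflexive: yes — every world is R-related to itself.
Serial: yes — every world has a successor (e.g. a R a).
Symmetric: yes — every pair in R has its reverse in R.
Euclidean: no — c R a and c R e, but not a R e.
Only Euclidean fails.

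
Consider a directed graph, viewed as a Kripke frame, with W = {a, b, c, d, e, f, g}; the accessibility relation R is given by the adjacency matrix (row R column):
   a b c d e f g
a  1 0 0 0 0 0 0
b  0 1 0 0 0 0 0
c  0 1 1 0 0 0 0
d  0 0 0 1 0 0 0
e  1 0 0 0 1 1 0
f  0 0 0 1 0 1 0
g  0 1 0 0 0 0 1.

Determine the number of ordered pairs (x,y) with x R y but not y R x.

Enumerating: (c,b), (e,a), (e,f), (f,d), (g,b).

5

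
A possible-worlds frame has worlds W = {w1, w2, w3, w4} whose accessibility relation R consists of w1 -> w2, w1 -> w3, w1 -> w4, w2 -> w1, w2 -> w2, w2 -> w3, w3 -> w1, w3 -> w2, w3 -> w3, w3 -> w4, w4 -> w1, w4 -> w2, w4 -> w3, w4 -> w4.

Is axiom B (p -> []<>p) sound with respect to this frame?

The schema B characterises exactly the symmetric frames.
Symmetric: no — w4 R w2 but not w2 R w4.

No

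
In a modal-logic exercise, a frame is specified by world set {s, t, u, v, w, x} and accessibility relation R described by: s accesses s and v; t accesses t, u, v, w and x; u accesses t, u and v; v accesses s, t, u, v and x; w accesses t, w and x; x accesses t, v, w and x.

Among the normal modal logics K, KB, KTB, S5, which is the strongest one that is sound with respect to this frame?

Symmetric (axiom B): yes — every pair in R has its reverse in R.
Reflexive (axiom T): yes — every world is R-related to itself.
Euclidean (axiom 5): no — t R u and t R w, but not u R w.
So F validates K, KB, KTB; S5 would additionally require R to be Euclidean. The strongest is KTB.

KTB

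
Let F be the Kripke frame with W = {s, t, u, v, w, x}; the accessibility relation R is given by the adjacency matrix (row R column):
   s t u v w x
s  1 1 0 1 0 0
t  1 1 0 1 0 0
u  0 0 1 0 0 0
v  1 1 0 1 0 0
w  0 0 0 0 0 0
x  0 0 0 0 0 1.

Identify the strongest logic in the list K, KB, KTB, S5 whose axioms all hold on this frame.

Symmetric (axiom B): yes — every pair in R has its reverse in R.
Reflexive (axiom T): no — w is not related to itself.
Euclidean (axiom 5): yes — any two successors of a common world are R-related.
So F validates K, KB; KTB would additionally require R to be reflexive. The strongest is KB.

KB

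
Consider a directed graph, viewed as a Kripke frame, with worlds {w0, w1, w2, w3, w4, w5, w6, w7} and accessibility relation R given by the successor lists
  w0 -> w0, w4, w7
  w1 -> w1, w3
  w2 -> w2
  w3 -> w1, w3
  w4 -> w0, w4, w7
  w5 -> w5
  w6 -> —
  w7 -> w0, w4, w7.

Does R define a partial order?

No

Reflexive: no — w6 is not related to itself.
Transitive: yes — every two-step R-path is closed by a direct edge.
Antisymmetric: no — w0 R w4 and w4 R w0 with w0 ≠ w4.
So R is not a partial order.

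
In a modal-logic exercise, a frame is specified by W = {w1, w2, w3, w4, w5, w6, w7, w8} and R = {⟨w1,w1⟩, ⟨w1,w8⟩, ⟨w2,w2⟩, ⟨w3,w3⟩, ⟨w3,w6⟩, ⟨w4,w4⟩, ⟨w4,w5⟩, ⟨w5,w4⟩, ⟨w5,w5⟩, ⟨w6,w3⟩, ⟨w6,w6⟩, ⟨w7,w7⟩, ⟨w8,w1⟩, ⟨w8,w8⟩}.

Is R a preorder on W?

Yes

Reflexive: yes — every world is R-related to itself.
Transitive: yes — every two-step R-path is closed by a direct edge.
So R is a preorder.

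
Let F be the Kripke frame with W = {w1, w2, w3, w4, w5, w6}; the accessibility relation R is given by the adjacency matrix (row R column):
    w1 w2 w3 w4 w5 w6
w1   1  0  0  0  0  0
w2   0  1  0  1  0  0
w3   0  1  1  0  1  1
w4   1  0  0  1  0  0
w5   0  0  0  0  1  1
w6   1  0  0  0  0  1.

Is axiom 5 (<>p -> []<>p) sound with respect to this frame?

By correspondence theory, 5 is valid on a frame iff R is Euclidean.
Euclidean: no — w3 R w2 and w3 R w5, but not w2 R w5.

No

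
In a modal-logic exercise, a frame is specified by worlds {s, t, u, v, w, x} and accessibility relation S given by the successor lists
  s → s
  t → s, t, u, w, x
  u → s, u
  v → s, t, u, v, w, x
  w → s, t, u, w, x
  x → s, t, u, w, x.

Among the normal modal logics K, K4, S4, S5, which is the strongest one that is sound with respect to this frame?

S4

Transitive (axiom 4): yes — every two-step S-path is closed by a direct edge.
Reflexive (axiom T): yes — every world is S-related to itself.
Euclidean (axiom 5): no — t S s and t S u, but not s S u.
So F validates K, K4, S4; S5 would additionally require S to be Euclidean. The strongest is S4.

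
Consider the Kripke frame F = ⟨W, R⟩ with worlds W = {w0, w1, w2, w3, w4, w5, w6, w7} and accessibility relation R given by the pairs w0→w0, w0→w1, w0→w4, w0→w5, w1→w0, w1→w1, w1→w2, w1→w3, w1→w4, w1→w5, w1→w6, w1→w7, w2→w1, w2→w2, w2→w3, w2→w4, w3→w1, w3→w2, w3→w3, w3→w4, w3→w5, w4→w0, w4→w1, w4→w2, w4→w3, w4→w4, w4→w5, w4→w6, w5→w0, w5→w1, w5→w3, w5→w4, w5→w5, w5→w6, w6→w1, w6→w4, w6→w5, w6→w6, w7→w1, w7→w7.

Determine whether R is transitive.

No

Transitive: no — w0 R w1 and w1 R w2, but not w0 R w2.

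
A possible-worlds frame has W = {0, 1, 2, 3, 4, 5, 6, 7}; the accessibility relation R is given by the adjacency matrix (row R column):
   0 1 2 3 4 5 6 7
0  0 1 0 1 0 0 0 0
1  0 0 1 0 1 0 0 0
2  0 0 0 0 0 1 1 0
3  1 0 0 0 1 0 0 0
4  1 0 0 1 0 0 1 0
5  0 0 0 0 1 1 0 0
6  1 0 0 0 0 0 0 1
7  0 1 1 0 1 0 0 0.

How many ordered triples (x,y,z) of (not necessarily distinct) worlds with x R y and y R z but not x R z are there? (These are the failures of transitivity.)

32

Enumerating: (0,1,2), (0,1,4), (0,3,0), (0,3,4), (1,2,5), (1,2,6), (1,4,0), (1,4,3), (1,4,6), (2,5,4), (2,6,0), (2,6,7), … and 20 more.
Total: 32.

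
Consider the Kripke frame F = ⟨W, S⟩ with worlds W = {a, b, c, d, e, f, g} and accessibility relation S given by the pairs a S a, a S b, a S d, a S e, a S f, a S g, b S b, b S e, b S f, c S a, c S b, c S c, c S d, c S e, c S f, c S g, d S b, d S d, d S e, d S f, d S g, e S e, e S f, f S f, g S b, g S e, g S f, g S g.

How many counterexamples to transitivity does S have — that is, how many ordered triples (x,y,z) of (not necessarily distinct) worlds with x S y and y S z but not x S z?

S is transitive; there are no such tuples.

0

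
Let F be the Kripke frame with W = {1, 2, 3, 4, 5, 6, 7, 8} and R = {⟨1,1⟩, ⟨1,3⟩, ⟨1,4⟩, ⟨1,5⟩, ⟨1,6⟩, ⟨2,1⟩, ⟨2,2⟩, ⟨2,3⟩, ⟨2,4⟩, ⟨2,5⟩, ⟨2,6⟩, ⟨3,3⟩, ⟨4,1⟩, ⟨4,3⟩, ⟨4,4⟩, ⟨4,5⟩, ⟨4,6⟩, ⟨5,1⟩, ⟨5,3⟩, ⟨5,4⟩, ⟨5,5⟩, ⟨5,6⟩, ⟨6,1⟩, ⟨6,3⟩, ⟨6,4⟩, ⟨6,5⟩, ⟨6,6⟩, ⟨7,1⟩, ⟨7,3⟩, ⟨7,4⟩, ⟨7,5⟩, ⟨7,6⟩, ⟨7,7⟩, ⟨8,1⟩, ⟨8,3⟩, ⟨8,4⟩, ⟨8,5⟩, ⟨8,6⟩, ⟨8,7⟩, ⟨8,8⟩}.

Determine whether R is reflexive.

Reflexive: yes — every world is R-related to itself.

Yes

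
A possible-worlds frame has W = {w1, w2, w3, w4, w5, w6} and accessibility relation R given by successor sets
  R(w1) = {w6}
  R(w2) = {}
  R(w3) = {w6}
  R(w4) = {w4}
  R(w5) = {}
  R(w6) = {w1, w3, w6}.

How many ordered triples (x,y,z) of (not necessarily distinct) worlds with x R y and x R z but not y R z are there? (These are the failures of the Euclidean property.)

Enumerating: (w6,w1,w1), (w6,w1,w3), (w6,w3,w1), (w6,w3,w3).

4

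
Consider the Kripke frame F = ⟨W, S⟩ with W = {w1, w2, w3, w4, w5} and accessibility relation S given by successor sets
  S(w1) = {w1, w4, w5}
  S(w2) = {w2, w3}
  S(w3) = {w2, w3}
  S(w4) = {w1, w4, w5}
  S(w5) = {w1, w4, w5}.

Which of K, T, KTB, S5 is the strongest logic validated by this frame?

Reflexive (axiom T): yes — every world is S-related to itself.
Symmetric (axiom B): yes — every pair in S has its reverse in S.
Euclidean (axiom 5): yes — any two successors of a common world are S-related.
So F validates K, T, KTB, S5. The strongest is S5.

S5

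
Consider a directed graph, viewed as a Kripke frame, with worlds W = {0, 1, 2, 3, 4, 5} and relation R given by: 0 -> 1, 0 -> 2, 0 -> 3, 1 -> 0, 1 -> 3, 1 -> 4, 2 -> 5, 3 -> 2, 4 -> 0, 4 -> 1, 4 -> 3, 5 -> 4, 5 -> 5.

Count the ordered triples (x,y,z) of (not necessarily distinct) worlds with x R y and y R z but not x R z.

Enumerating: (0,1,0), (0,1,4), (0,2,5), (1,0,1), (1,0,2), (1,3,2), (1,4,1), (2,5,4), (3,2,5), (4,0,2), (4,1,4), (4,3,2), (5,4,0), (5,4,1), (5,4,3).

15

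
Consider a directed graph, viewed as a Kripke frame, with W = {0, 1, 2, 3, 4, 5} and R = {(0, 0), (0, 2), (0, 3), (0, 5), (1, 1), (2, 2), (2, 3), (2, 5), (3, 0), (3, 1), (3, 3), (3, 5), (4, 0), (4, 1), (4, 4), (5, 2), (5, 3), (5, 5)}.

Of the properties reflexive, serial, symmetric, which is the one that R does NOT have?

symmetric

Reflexive: yes — every world is R-related to itself.
Serial: yes — every world has a successor (e.g. 0 R 0).
Symmetric: no — 0 R 2 but not 2 R 0.
Only symmetric fails.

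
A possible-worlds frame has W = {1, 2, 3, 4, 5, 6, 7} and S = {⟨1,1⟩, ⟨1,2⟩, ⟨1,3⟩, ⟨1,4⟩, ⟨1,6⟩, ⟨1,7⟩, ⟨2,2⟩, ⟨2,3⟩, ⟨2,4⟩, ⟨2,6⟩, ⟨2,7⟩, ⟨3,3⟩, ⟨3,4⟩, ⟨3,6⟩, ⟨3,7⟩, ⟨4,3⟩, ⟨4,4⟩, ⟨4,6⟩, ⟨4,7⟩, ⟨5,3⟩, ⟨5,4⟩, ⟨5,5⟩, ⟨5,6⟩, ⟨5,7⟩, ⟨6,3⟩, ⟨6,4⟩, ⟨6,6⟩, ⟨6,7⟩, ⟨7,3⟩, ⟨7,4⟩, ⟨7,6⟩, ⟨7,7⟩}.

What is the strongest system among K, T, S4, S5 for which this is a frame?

Reflexive (axiom T): yes — every world is S-related to itself.
Transitive (axiom 4): yes — every two-step S-path is closed by a direct edge.
Euclidean (axiom 5): no — 1 S 3 and 1 S 2, but not 3 S 2.
So F validates K, T, S4; S5 would additionally require S to be Euclidean. The strongest is S4.

S4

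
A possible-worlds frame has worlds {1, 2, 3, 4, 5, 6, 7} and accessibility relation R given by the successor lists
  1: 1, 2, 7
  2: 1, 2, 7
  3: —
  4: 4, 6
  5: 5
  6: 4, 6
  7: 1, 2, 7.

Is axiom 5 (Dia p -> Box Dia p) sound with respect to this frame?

Yes

Axiom 5 corresponds to the accessibility relation being Euclidean.
Euclidean: yes — any two successors of a common world are R-related.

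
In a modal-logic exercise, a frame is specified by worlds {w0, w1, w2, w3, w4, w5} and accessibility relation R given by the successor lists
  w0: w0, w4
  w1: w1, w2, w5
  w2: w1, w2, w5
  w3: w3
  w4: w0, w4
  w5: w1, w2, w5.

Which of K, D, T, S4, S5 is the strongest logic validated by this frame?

Serial (axiom D): yes — every world has a successor (e.g. w0 R w0).
Reflexive (axiom T): yes — every world is R-related to itself.
Transitive (axiom 4): yes — every two-step R-path is closed by a direct edge.
Euclidean (axiom 5): yes — any two successors of a common world are R-related.
So F validates K, D, T, S4, S5. The strongest is S5.

S5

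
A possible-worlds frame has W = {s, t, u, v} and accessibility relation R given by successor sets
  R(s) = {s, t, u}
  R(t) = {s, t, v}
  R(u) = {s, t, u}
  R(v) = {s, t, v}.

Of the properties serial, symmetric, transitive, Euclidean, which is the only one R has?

Serial: yes — every world has a successor (e.g. s R s).
Symmetric: no — u R t but not t R u.
Transitive: no — s R t and t R v, but not s R v.
Euclidean: no — s R t and s R u, but not t R u.
Only serial holds.

serial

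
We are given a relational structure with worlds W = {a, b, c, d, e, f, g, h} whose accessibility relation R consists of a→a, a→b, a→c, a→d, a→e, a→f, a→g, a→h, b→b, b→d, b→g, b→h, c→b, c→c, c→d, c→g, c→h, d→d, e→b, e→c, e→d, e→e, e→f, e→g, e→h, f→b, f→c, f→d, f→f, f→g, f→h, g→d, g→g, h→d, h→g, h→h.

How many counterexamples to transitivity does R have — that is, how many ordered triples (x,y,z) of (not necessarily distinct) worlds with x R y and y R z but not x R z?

0

R is transitive; there are no such tuples.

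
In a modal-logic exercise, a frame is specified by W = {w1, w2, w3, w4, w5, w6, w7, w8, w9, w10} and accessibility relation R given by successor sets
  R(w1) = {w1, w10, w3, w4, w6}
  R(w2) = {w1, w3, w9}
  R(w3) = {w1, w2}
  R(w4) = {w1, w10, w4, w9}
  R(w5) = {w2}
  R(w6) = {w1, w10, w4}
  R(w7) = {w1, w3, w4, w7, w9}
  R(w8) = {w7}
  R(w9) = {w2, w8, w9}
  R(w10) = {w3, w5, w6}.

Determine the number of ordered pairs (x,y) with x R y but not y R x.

14

Enumerating: (w1,w10), (w10,w3), (w10,w5), (w2,w1), (w4,w10), (w4,w9), (w5,w2), (w6,w4), (w7,w1), (w7,w3), (w7,w4), (w7,w9), (w8,w7), (w9,w8).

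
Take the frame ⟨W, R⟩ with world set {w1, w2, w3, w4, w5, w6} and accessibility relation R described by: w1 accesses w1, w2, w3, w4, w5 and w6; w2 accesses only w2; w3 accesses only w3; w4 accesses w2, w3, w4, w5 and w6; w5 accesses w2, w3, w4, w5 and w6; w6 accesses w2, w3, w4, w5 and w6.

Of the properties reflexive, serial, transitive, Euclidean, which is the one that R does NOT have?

Reflexive: yes — every world is R-related to itself.
Serial: yes — every world has a successor (e.g. w1 R w1).
Transitive: yes — every two-step R-path is closed by a direct edge.
Euclidean: no — w1 R w2 and w1 R w3, but not w2 R w3.
Only Euclidean fails.

Euclidean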